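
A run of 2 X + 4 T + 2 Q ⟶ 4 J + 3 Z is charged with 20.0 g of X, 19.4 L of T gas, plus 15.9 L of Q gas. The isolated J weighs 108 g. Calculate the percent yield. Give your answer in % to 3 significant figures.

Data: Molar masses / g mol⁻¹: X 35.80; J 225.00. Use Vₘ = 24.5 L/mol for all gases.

60.6 %

n(X) = 20.00 / 35.80 = 0.5587 mol
n(T) = 19.40 / 24.5 = 0.7918 mol
n(Q) = 15.90 / 24.5 = 0.6490 mol
n/ν for X = 0.5587/2 = 0.2794
n/ν for T = 0.7918/4 = 0.1980
n/ν for Q = 0.6490/2 = 0.3245
Smallest n/ν is T → limiting reagent.
theoretical n(J) = (4/4) × 0.7918 = 0.7918 mol → 178.2 g
% yield = 108 / 178.2 × 100 = 60.61 %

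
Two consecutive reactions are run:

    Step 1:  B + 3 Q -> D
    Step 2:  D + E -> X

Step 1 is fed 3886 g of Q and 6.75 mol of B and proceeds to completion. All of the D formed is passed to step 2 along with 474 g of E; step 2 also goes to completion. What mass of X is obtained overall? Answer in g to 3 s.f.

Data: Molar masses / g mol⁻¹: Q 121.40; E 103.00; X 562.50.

Step 1:
n(Q) = 3886 / 121.40 = 32.01 mol
n(B) = 6.750 mol
n/ν for Q = 32.01/3 = 10.67
n/ν for B = 6.750/1 = 6.750
Smallest n/ν is B → limiting reagent.
n(D) produced = (1/1) × 6.750 = 6.750 mol
Step 2:
n(D) available = 6.750 mol
n(E) = 474.0 / 103.00 = 4.602 mol
n/ν for D = 6.750/1 = 6.750
n/ν for E = 4.602/1 = 4.602
Smallest n/ν is E → limiting reagent.
n(X) = (1/1) × 4.602 = 4.602 mol
mass = 4.602 × 562.50 = 2589 g

2590 g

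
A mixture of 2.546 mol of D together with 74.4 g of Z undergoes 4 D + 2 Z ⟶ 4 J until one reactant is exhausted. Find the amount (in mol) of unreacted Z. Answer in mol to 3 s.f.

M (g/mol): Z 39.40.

n(D) = 2.546 mol
n(Z) = 74.40 / 39.40 = 1.888 mol
n/ν → D: 0.6365, Z: 0.9440; D is limiting.
Z consumed = (2/4) × 2.546 = 1.273 mol
Z remaining = 1.888 − 1.273 = 0.6150 mol

0.615 mol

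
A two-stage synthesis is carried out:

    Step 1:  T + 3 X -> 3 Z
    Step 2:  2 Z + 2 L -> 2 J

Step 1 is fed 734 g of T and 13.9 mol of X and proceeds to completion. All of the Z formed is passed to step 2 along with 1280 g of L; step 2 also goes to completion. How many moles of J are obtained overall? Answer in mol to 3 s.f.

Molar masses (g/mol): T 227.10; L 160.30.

Step 1:
n(T) = 734.0 / 227.10 = 3.232 mol
n(X) = 13.90 mol
n/ν for T = 3.232/1 = 3.232
n/ν for X = 13.90/3 = 4.633
Smallest n/ν is T → limiting reagent.
n(Z) produced = (3/1) × 3.232 = 9.696 mol
Step 2:
n(Z) available = 9.696 mol
n(L) = 1280 / 160.30 = 7.985 mol
n/ν for Z = 9.696/2 = 4.848
n/ν for L = 7.985/2 = 3.993
Smallest n/ν is L → limiting reagent.
n(J) = (2/2) × 7.985 = 7.985 mol

7.99 mol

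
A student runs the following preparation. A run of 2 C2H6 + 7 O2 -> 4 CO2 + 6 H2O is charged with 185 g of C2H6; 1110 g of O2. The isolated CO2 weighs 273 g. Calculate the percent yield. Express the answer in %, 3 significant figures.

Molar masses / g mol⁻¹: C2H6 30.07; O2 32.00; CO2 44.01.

50.4 %

n(C2H6) = 185.0 / 30.07 = 6.152 mol
n(O2) = 1110 / 32.00 = 34.69 mol
n/ν → C2H6: 3.076, O2: 4.956; C2H6 is limiting.
theoretical n(CO2) = (4/2) × 6.152 = 12.30 mol → 541.3 g
% yield = 273 / 541.3 × 100 = 50.43 %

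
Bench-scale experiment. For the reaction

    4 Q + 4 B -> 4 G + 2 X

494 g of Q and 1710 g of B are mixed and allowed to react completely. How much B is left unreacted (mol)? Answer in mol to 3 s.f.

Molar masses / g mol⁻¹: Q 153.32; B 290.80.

2.66 mol

n(Q) = 494.0 / 153.32 = 3.222 mol
n(B) = 1710 / 290.80 = 5.880 mol
n/ν → Q: 0.8055, B: 1.470; Q is limiting.
B consumed = (4/4) × 3.222 = 3.222 mol
B remaining = 5.880 − 3.222 = 2.658 mol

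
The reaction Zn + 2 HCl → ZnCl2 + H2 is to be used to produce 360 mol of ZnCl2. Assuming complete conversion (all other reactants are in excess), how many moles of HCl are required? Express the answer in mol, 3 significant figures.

n(ZnCl2) = 360.0 mol
n(HCl) = (2/1) × 360.0 = 720.0 mol

720 mol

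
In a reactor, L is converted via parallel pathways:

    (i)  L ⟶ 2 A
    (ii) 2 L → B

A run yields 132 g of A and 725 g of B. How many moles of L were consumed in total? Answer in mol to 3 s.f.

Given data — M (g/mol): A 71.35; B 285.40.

n(A) = 132 / 71.35 = 1.850 mol
n(B) = 725 / 285.40 = 2.540 mol
n(L) via (i) = (1/2)×1.850 = 0.9250 mol
n(L) via (ii) = (2/1)×2.540 = 5.080 mol
total n(L) = 0.9250 + 5.080 = 6.005 mol

6.01 mol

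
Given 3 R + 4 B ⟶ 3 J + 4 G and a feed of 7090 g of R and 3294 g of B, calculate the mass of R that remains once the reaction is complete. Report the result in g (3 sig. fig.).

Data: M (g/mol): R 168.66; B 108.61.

n(R) = 7090 / 168.66 = 42.04 mol
n(B) = 3294 / 108.61 = 30.33 mol
n/ν → R: 14.01, B: 7.583; B is limiting.
R consumed = (3/4) × 30.33 = 22.75 mol
R remaining = 42.04 − 22.75 = 19.29 mol
mass = 19.29 × 168.66 = 3253 g

3250 g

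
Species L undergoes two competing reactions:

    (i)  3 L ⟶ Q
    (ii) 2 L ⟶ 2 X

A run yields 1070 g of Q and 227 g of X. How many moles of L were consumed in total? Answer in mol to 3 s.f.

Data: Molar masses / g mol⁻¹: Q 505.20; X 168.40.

n(Q) = 1070 / 505.20 = 2.118 mol
n(X) = 227 / 168.40 = 1.348 mol
n(L) via (i) = (3/1)×2.118 = 6.354 mol
n(L) via (ii) = (2/2)×1.348 = 1.348 mol
total n(L) = 6.354 + 1.348 = 7.702 mol

7.70 mol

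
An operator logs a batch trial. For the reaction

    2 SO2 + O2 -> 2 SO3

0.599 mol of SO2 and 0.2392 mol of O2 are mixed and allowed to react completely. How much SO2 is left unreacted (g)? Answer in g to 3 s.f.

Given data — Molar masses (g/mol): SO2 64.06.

7.73 g

n(SO2) = 0.5990 mol
n(O2) = 0.2392 mol
n/ν for SO2 = 0.5990/2 = 0.2995
n/ν for O2 = 0.2392/1 = 0.2392
Smallest n/ν is O2 → limiting reagent.
SO2 consumed = (2/1) × 0.2392 = 0.4784 mol
SO2 remaining = 0.5990 − 0.4784 = 0.1206 mol
mass = 0.1206 × 64.06 = 7.726 g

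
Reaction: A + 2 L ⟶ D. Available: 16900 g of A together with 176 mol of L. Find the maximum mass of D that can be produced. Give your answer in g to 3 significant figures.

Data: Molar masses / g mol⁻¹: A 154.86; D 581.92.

51200 g

n(A) = 16900 / 154.86 = 109.1 mol
n(L) = 176.0 mol
n/ν for A = 109.1/1 = 109.1
n/ν for L = 176.0/2 = 88.00
Smallest n/ν is L → limiting reagent.
n(D) = (1/2) × 176.0 = 88.00 mol
mass = 88.00 × 581.92 = 51210 g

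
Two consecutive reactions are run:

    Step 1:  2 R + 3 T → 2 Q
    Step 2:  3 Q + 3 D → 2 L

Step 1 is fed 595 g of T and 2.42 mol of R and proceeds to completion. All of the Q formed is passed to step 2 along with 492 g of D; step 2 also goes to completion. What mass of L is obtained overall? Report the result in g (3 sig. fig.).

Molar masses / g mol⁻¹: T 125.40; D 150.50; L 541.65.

874 g

Step 1:
n(T) = 595.0 / 125.40 = 4.745 mol
n(R) = 2.420 mol
n/ν for T = 4.745/3 = 1.582
n/ν for R = 2.420/2 = 1.210
Smallest n/ν is R → limiting reagent.
n(Q) produced = (2/2) × 2.420 = 2.420 mol
Step 2:
n(Q) available = 2.420 mol
n(D) = 492.0 / 150.50 = 3.269 mol
n/ν for Q = 2.420/3 = 0.8067
n/ν for D = 3.269/3 = 1.090
Smallest n/ν is Q → limiting reagent.
n(L) = (2/3) × 2.420 = 1.613 mol
mass = 1.613 × 541.65 = 873.7 g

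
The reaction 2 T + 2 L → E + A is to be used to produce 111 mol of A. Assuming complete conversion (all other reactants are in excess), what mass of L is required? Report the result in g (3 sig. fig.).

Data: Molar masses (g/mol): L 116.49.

25900 g

n(A) = 111.0 mol
n(L) = (2/1) × 111.0 = 222.0 mol
mass = 222.0 × 116.49 = 25860 g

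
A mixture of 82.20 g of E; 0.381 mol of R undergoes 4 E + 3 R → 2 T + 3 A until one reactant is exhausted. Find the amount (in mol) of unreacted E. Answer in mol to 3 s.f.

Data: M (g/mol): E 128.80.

0.130 mol

n(E) = 82.20 / 128.80 = 0.6382 mol
n(R) = 0.3810 mol
n/ν → E: 0.1596, R: 0.1270; R is limiting.
E consumed = (4/3) × 0.3810 = 0.5080 mol
E remaining = 0.6382 − 0.5080 = 0.1302 mol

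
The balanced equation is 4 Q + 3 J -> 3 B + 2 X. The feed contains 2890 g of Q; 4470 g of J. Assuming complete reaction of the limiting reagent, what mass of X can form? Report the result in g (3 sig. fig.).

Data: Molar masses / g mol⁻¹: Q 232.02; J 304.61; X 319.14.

1990 g

n(Q) = 2890 / 232.02 = 12.46 mol
n(J) = 4470 / 304.61 = 14.67 mol
n/ν for Q = 12.46/4 = 3.115
n/ν for J = 14.67/3 = 4.890
Smallest n/ν is Q → limiting reagent.
n(X) = (2/4) × 12.46 = 6.230 mol
mass = 6.230 × 319.14 = 1988 g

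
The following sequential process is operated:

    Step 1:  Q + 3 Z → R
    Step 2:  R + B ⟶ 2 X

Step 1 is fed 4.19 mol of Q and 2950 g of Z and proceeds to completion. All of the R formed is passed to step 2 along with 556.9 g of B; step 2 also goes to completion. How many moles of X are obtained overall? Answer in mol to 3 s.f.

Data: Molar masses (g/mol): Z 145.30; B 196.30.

5.67 mol

Step 1:
n(Q) = 4.190 mol
n(Z) = 2950 / 145.30 = 20.30 mol
n/ν for Q = 4.190/1 = 4.190
n/ν for Z = 20.30/3 = 6.767
Smallest n/ν is Q → limiting reagent.
n(R) produced = (1/1) × 4.190 = 4.190 mol
Step 2:
n(R) available = 4.190 mol
n(B) = 556.9 / 196.30 = 2.837 mol
n/ν for R = 4.190/1 = 4.190
n/ν for B = 2.837/1 = 2.837
Smallest n/ν is B → limiting reagent.
n(X) = (2/1) × 2.837 = 5.674 mol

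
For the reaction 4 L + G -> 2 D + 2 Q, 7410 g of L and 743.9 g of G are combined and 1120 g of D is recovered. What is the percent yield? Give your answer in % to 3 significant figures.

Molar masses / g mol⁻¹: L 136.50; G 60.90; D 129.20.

n(L) = 7410 / 136.50 = 54.29 mol
n(G) = 743.9 / 60.90 = 12.22 mol
n/ν → L: 13.57, G: 12.22; G is limiting.
theoretical n(D) = (2/1) × 12.22 = 24.44 mol → 3158 g
% yield = 1120 / 3158 × 100 = 35.47 %

35.5 %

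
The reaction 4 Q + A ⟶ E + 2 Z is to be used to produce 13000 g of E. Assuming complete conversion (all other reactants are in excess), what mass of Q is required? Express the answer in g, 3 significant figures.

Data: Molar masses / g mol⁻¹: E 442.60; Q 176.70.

20800 g

n(E) = 13000 / 442.60 = 29.37 mol
n(Q) = (4/1) × 29.37 = 117.5 mol
mass = 117.5 × 176.70 = 20760 g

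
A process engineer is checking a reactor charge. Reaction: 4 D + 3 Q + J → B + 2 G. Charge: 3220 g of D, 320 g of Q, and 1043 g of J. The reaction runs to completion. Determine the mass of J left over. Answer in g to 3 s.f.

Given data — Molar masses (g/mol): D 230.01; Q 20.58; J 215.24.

290 g

n(D) = 3220 / 230.01 = 14.00 mol
n(Q) = 320.0 / 20.58 = 15.55 mol
n(J) = 1043 / 215.24 = 4.846 mol
n/ν for D = 14.00/4 = 3.500
n/ν for Q = 15.55/3 = 5.183
n/ν for J = 4.846/1 = 4.846
Smallest n/ν is D → limiting reagent.
J consumed = (1/4) × 14.00 = 3.500 mol
J remaining = 4.846 − 3.500 = 1.346 mol
mass = 1.346 × 215.24 = 289.7 g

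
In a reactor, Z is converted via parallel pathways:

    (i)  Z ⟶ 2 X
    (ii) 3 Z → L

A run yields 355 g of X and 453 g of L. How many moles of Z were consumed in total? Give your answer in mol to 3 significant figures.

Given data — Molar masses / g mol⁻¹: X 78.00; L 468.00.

5.18 mol

n(X) = 355 / 78.00 = 4.551 mol
n(L) = 453 / 468.00 = 0.9679 mol
n(Z) via (i) = (1/2)×4.551 = 2.276 mol
n(Z) via (ii) = (3/1)×0.9679 = 2.904 mol
total n(Z) = 2.276 + 2.904 = 5.180 mol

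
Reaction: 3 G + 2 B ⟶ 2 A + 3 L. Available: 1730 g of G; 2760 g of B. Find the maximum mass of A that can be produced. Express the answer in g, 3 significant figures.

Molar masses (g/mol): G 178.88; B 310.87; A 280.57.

n(G) = 1730 / 178.88 = 9.671 mol
n(B) = 2760 / 310.87 = 8.878 mol
n/ν for G = 9.671/3 = 3.224
n/ν for B = 8.878/2 = 4.439
Smallest n/ν is G → limiting reagent.
n(A) = (2/3) × 9.671 = 6.447 mol
mass = 6.447 × 280.57 = 1809 g

1810 g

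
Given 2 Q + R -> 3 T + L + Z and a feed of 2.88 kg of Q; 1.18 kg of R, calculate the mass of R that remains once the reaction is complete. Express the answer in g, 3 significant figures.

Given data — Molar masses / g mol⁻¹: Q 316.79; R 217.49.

n(Q) = 2.880×1000 / 316.79 = 9.091 mol
n(R) = 1.180×1000 / 217.49 = 5.426 mol
n/ν for Q = 9.091/2 = 4.546
n/ν for R = 5.426/1 = 5.426
Smallest n/ν is Q → limiting reagent.
R consumed = (1/2) × 9.091 = 4.546 mol
R remaining = 5.426 − 4.546 = 0.8800 mol
mass = 0.8800 × 217.49 = 191.4 g

191 g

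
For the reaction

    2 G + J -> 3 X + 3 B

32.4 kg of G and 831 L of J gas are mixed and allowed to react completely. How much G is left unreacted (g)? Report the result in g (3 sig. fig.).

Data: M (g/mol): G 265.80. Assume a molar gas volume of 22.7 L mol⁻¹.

n(G) = 32.40×1000 / 265.80 = 121.9 mol
n(J) = 831.0 / 22.7 = 36.61 mol
n/ν for G = 121.9/2 = 60.95
n/ν for J = 36.61/1 = 36.61
Smallest n/ν is J → limiting reagent.
G consumed = (2/1) × 36.61 = 73.22 mol
G remaining = 121.9 − 73.22 = 48.68 mol
mass = 48.68 × 265.80 = 12940 g

12900 g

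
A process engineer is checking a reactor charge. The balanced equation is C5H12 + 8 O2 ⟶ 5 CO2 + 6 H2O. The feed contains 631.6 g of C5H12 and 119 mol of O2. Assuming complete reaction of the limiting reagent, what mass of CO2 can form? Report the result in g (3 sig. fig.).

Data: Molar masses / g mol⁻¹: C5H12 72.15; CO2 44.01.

1930 g

n(C5H12) = 631.6 / 72.15 = 8.754 mol
n(O2) = 119.0 mol
n/ν → C5H12: 8.754, O2: 14.88; C5H12 is limiting.
n(CO2) = (5/1) × 8.754 = 43.77 mol
mass = 43.77 × 44.01 = 1926 g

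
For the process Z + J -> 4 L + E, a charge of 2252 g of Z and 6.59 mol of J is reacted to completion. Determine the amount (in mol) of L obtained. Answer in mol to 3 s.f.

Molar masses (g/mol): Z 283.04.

26.4 mol

n(Z) = 2252 / 283.04 = 7.956 mol
n(J) = 6.590 mol
n/ν for Z = 7.956/1 = 7.956
n/ν for J = 6.590/1 = 6.590
Smallest n/ν is J → limiting reagent.
n(L) = (4/1) × 6.590 = 26.36 mol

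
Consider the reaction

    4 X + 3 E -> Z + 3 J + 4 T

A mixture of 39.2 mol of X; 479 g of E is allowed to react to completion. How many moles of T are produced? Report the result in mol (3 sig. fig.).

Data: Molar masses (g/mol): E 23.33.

n(X) = 39.20 mol
n(E) = 479.0 / 23.33 = 20.53 mol
n/ν for X = 39.20/4 = 9.800
n/ν for E = 20.53/3 = 6.843
Smallest n/ν is E → limiting reagent.
n(T) = (4/3) × 20.53 = 27.37 mol

27.4 mol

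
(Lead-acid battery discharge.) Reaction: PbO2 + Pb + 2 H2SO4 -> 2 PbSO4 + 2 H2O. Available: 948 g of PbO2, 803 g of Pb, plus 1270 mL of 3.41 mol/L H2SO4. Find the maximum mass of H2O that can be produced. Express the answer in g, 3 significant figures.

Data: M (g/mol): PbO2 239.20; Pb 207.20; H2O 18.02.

78.0 g

n(PbO2) = 948.0 / 239.20 = 3.963 mol
n(Pb) = 803.0 / 207.20 = 3.875 mol
n(H2SO4) = 3.41 × 1270/1000 = 4.331 mol
n/ν for PbO2 = 3.963/1 = 3.963
n/ν for Pb = 3.875/1 = 3.875
n/ν for H2SO4 = 4.331/2 = 2.166
Smallest n/ν is H2SO4 → limiting reagent.
n(H2O) = (2/2) × 4.331 = 4.331 mol
mass = 4.331 × 18.02 = 78.04 g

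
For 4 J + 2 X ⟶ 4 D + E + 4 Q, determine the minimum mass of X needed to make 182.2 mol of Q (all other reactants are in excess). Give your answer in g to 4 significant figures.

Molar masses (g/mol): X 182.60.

n(Q) = 182.2 mol
n(X) = (2/4) × 182.2 = 91.10 mol
mass = 91.10 × 182.60 = 16630 g

16630 g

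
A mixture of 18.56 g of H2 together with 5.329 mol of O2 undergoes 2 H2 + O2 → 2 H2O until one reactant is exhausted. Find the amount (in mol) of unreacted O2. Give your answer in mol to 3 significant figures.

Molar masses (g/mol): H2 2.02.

0.735 mol

n(H2) = 18.56 / 2.02 = 9.188 mol
n(O2) = 5.329 mol
n/ν for H2 = 9.188/2 = 4.594
n/ν for O2 = 5.329/1 = 5.329
Smallest n/ν is H2 → limiting reagent.
O2 consumed = (1/2) × 9.188 = 4.594 mol
O2 remaining = 5.329 − 4.594 = 0.7350 mol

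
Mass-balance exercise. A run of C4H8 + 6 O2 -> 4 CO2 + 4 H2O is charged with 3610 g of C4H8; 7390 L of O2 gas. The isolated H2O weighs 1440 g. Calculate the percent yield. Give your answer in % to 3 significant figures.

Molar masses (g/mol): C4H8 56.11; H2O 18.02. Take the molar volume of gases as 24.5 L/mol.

n(C4H8) = 3610 / 56.11 = 64.34 mol
n(O2) = 7390 / 24.5 = 301.6 mol
n/ν → C4H8: 64.34, O2: 50.27; O2 is limiting.
theoretical n(H2O) = (4/6) × 301.6 = 201.1 mol → 3624 g
% yield = 1440 / 3624 × 100 = 39.74 %

39.7 %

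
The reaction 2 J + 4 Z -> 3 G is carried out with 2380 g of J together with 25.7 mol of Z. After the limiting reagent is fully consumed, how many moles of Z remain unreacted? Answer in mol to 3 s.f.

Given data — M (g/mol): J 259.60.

n(J) = 2380 / 259.60 = 9.168 mol
n(Z) = 25.70 mol
n/ν → J: 4.584, Z: 6.425; J is limiting.
Z consumed = (4/2) × 9.168 = 18.34 mol
Z remaining = 25.70 − 18.34 = 7.360 mol

7.36 mol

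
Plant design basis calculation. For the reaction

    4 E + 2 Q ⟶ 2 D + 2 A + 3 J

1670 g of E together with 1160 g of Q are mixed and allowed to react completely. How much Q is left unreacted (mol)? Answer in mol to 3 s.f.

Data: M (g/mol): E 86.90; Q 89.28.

n(E) = 1670 / 86.90 = 19.22 mol
n(Q) = 1160 / 89.28 = 12.99 mol
n/ν → E: 4.805, Q: 6.495; E is limiting.
Q consumed = (2/4) × 19.22 = 9.610 mol
Q remaining = 12.99 − 9.610 = 3.380 mol

3.38 mol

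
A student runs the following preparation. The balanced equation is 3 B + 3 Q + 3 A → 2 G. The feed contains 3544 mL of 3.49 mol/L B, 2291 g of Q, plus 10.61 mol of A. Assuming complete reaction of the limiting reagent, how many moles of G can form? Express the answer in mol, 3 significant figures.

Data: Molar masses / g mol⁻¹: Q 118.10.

n(B) = 3.49 × 3544/1000 = 12.37 mol
n(Q) = 2291 / 118.10 = 19.40 mol
n(A) = 10.61 mol
n/ν → B: 4.123, Q: 6.467, A: 3.537; A is limiting.
n(G) = (2/3) × 10.61 = 7.073 mol

7.07 mol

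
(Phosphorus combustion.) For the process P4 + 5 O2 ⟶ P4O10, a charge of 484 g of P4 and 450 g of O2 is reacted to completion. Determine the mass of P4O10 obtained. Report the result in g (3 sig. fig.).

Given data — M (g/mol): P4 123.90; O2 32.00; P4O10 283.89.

798 g

n(P4) = 484.0 / 123.90 = 3.906 mol
n(O2) = 450.0 / 32.00 = 14.06 mol
n/ν → P4: 3.906, O2: 2.812; O2 is limiting.
n(P4O10) = (1/5) × 14.06 = 2.812 mol
mass = 2.812 × 283.89 = 798.3 g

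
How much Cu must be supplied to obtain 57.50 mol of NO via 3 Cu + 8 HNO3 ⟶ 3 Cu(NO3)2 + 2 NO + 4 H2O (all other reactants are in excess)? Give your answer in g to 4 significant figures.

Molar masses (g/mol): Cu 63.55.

n(NO) = 57.50 mol
n(Cu) = (3/2) × 57.50 = 86.25 mol
mass = 86.25 × 63.55 = 5481 g

5481 g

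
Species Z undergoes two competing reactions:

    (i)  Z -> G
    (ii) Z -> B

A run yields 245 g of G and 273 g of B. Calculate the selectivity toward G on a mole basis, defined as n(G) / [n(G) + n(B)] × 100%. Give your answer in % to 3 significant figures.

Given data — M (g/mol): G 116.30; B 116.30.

n(G) = 245 / 116.30 = 2.107 mol
n(B) = 273 / 116.30 = 2.347 mol
selectivity = 2.107/(2.107+2.347) × 100 = 47.31 %

47.3 %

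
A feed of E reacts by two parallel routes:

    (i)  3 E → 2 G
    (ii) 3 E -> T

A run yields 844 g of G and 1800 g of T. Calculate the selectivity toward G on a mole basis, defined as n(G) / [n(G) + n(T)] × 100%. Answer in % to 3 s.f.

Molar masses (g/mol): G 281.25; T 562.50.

n(G) = 844 / 281.25 = 3.001 mol
n(T) = 1800 / 562.50 = 3.200 mol
selectivity = 3.001/(3.001+3.200) × 100 = 48.40 %

48.4 %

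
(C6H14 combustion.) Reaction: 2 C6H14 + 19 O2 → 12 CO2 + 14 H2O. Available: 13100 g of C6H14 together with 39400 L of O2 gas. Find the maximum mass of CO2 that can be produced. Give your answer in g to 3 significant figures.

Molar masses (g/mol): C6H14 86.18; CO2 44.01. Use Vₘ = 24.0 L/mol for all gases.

40100 g

n(C6H14) = 13100 / 86.18 = 152.0 mol
n(O2) = 39400 / 24.0 = 1642 mol
n/ν for C6H14 = 152.0/2 = 76.00
n/ν for O2 = 1642/19 = 86.42
Smallest n/ν is C6H14 → limiting reagent.
n(CO2) = (12/2) × 152.0 = 912.0 mol
mass = 912.0 × 44.01 = 40140 g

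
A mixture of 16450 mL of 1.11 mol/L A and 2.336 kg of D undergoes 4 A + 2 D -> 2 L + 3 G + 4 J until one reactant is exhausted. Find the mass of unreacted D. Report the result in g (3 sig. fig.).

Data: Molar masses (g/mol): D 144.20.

1020 g

n(A) = 1.11 × 16450/1000 = 18.26 mol
n(D) = 2.336×1000 / 144.20 = 16.20 mol
n/ν → A: 4.565, D: 8.100; A is limiting.
D consumed = (2/4) × 18.26 = 9.130 mol
D remaining = 16.20 − 9.130 = 7.070 mol
mass = 7.070 × 144.20 = 1019 g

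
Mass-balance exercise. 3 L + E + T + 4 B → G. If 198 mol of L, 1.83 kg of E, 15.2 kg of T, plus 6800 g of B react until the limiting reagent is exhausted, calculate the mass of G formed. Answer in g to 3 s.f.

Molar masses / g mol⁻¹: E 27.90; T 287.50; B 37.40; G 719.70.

n(L) = 198.0 mol
n(E) = 1.830×1000 / 27.90 = 65.59 mol
n(T) = 15.20×1000 / 287.50 = 52.87 mol
n(B) = 6800 / 37.40 = 181.8 mol
n/ν for L = 198.0/3 = 66.00
n/ν for E = 65.59/1 = 65.59
n/ν for T = 52.87/1 = 52.87
n/ν for B = 181.8/4 = 45.45
Smallest n/ν is B → limiting reagent.
n(G) = (1/4) × 181.8 = 45.45 mol
mass = 45.45 × 719.70 = 32710 g

32700 g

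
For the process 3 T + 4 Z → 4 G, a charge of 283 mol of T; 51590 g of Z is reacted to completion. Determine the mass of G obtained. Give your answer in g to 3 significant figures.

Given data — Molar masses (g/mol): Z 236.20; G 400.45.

87500 g

n(T) = 283.0 mol
n(Z) = 51590 / 236.20 = 218.4 mol
n/ν → T: 94.33, Z: 54.60; Z is limiting.
n(G) = (4/4) × 218.4 = 218.4 mol
mass = 218.4 × 400.45 = 87460 g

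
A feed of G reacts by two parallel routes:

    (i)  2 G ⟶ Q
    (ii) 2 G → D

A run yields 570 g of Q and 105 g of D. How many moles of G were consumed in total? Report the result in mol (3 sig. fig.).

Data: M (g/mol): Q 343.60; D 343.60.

3.93 mol

n(Q) = 570 / 343.60 = 1.659 mol
n(D) = 105 / 343.60 = 0.3056 mol
n(G) via (i) = (2/1)×1.659 = 3.318 mol
n(G) via (ii) = (2/1)×0.3056 = 0.6112 mol
total n(G) = 3.318 + 0.6112 = 3.929 mol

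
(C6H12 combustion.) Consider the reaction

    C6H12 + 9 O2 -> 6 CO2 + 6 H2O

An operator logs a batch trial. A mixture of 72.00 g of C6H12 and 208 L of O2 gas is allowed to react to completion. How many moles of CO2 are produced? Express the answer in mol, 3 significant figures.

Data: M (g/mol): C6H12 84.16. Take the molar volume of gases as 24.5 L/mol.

5.13 mol

n(C6H12) = 72.00 / 84.16 = 0.8555 mol
n(O2) = 208.0 / 24.5 = 8.490 mol
n/ν for C6H12 = 0.8555/1 = 0.8555
n/ν for O2 = 8.490/9 = 0.9433
Smallest n/ν is C6H12 → limiting reagent.
n(CO2) = (6/1) × 0.8555 = 5.133 mol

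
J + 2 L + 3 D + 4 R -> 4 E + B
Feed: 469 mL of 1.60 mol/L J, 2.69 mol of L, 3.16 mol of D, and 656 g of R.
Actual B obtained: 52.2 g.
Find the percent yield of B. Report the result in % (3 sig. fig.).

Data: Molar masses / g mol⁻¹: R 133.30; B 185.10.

n(J) = 1.60 × 469.0/1000 = 0.7504 mol
n(L) = 2.690 mol
n(D) = 3.160 mol
n(R) = 656.0 / 133.30 = 4.921 mol
n/ν for J = 0.7504/1 = 0.7504
n/ν for L = 2.690/2 = 1.345
n/ν for D = 3.160/3 = 1.053
n/ν for R = 4.921/4 = 1.230
Smallest n/ν is J → limiting reagent.
theoretical n(B) = (1/1) × 0.7504 = 0.7504 mol → 138.9 g
% yield = 52.2 / 138.9 × 100 = 37.58 %

37.6 %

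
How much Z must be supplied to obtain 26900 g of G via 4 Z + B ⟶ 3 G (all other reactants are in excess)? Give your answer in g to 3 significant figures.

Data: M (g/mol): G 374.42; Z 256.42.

n(G) = 26900 / 374.42 = 71.84 mol
n(Z) = (4/3) × 71.84 = 95.79 mol
mass = 95.79 × 256.42 = 24560 g

24600 g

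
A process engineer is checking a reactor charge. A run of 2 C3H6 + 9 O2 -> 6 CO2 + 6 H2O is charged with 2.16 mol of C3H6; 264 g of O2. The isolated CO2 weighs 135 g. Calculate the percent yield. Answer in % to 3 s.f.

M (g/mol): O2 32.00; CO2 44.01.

n(C3H6) = 2.160 mol
n(O2) = 264.0 / 32.00 = 8.250 mol
n/ν → C3H6: 1.080, O2: 0.9167; O2 is limiting.
theoretical n(CO2) = (6/9) × 8.250 = 5.500 mol → 242.1 g
% yield = 135 / 242.1 × 100 = 55.76 %

55.8 %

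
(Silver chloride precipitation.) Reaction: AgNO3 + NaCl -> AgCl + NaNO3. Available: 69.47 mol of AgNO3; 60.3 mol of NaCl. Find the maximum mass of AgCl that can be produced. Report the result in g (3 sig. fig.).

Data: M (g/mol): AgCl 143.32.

n(AgNO3) = 69.47 mol
n(NaCl) = 60.30 mol
n/ν → AgNO3: 69.47, NaCl: 60.30; NaCl is limiting.
n(AgCl) = (1/1) × 60.30 = 60.30 mol
mass = 60.30 × 143.32 = 8642 g

8640 g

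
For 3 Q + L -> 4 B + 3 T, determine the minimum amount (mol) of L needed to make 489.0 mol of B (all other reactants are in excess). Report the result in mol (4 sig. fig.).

122.3 mol

n(B) = 489.0 mol
n(L) = (1/4) × 489.0 = 122.3 mol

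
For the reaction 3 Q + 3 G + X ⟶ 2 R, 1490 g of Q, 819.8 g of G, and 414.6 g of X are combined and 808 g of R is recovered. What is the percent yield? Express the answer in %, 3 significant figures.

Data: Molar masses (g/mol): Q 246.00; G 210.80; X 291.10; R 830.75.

37.5 %

n(Q) = 1490 / 246.00 = 6.057 mol
n(G) = 819.8 / 210.80 = 3.889 mol
n(X) = 414.6 / 291.10 = 1.424 mol
n/ν for Q = 6.057/3 = 2.019
n/ν for G = 3.889/3 = 1.296
n/ν for X = 1.424/1 = 1.424
Smallest n/ν is G → limiting reagent.
theoretical n(R) = (2/3) × 3.889 = 2.593 mol → 2154 g
% yield = 808 / 2154 × 100 = 37.51 %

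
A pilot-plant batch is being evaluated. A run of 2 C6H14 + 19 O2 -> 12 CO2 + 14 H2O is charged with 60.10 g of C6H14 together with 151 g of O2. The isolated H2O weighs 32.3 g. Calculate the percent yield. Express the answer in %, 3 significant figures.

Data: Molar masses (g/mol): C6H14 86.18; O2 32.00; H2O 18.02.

51.6 %

n(C6H14) = 60.10 / 86.18 = 0.6974 mol
n(O2) = 151.0 / 32.00 = 4.719 mol
n/ν → C6H14: 0.3487, O2: 0.2484; O2 is limiting.
theoretical n(H2O) = (14/19) × 4.719 = 3.477 mol → 62.66 g
% yield = 32.3 / 62.66 × 100 = 51.55 %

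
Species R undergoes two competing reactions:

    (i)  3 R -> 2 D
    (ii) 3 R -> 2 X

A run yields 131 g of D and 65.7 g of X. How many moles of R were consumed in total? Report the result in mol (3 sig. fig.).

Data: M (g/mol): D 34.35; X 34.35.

n(D) = 131 / 34.35 = 3.814 mol
n(X) = 65.7 / 34.35 = 1.913 mol
n(R) via (i) = (3/2)×3.814 = 5.721 mol
n(R) via (ii) = (3/2)×1.913 = 2.870 mol
total n(R) = 5.721 + 2.870 = 8.591 mol

8.59 mol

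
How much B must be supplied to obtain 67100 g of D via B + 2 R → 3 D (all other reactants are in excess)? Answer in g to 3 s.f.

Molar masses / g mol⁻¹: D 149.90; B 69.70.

n(D) = 67100 / 149.90 = 447.6 mol
n(B) = (1/3) × 447.6 = 149.2 mol
mass = 149.2 × 69.70 = 10400 g

10400 g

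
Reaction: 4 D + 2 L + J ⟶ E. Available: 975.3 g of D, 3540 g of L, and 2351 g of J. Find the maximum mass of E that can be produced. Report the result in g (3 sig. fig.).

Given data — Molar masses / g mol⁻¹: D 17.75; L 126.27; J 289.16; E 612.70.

4980 g

n(D) = 975.3 / 17.75 = 54.95 mol
n(L) = 3540 / 126.27 = 28.04 mol
n(J) = 2351 / 289.16 = 8.130 mol
n/ν for D = 54.95/4 = 13.74
n/ν for L = 28.04/2 = 14.02
n/ν for J = 8.130/1 = 8.130
Smallest n/ν is J → limiting reagent.
n(E) = (1/1) × 8.130 = 8.130 mol
mass = 8.130 × 612.70 = 4981 g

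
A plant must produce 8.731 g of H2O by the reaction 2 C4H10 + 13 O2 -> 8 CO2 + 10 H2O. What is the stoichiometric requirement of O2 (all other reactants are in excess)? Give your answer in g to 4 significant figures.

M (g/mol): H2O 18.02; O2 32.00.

n(H2O) = 8.731 / 18.02 = 0.4845 mol
n(O2) = (13/10) × 0.4845 = 0.6299 mol
mass = 0.6299 × 32.00 = 20.16 g

20.16 g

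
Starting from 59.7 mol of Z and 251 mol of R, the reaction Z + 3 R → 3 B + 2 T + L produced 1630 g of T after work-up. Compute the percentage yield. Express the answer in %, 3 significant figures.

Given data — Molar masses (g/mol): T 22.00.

62.1 %

n(Z) = 59.70 mol
n(R) = 251.0 mol
n/ν for Z = 59.70/1 = 59.70
n/ν for R = 251.0/3 = 83.67
Smallest n/ν is Z → limiting reagent.
theoretical n(T) = (2/1) × 59.70 = 119.4 mol → 2627 g
% yield = 1630 / 2627 × 100 = 62.05 %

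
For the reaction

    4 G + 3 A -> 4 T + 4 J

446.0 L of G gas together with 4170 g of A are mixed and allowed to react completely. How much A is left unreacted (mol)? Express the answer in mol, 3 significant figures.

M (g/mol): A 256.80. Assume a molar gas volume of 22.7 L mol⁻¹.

n(G) = 446.0 / 22.7 = 19.65 mol
n(A) = 4170 / 256.80 = 16.24 mol
n/ν → G: 4.913, A: 5.413; G is limiting.
A consumed = (3/4) × 19.65 = 14.74 mol
A remaining = 16.24 − 14.74 = 1.500 mol

1.50 mol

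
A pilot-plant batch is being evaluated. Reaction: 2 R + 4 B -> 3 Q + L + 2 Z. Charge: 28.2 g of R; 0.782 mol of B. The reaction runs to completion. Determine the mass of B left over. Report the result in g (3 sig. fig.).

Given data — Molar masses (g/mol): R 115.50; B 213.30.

62.6 g

n(R) = 28.20 / 115.50 = 0.2442 mol
n(B) = 0.7820 mol
n/ν → R: 0.1221, B: 0.1955; R is limiting.
B consumed = (4/2) × 0.2442 = 0.4884 mol
B remaining = 0.7820 − 0.4884 = 0.2936 mol
mass = 0.2936 × 213.30 = 62.62 g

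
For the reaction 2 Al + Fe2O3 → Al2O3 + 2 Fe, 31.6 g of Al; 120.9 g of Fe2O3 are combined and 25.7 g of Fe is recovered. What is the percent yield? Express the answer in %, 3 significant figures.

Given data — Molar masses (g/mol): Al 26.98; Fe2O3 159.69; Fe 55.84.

n(Al) = 31.60 / 26.98 = 1.171 mol
n(Fe2O3) = 120.9 / 159.69 = 0.7571 mol
n/ν for Al = 1.171/2 = 0.5855
n/ν for Fe2O3 = 0.7571/1 = 0.7571
Smallest n/ν is Al → limiting reagent.
theoretical n(Fe) = (2/2) × 1.171 = 1.171 mol → 65.39 g
% yield = 25.7 / 65.39 × 100 = 39.30 %

39.3 %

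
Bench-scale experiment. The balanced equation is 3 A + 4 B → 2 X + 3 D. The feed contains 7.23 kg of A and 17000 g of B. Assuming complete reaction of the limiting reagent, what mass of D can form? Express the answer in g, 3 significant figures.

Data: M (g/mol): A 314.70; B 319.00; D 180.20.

4140 g

n(A) = 7.230×1000 / 314.70 = 22.97 mol
n(B) = 17000 / 319.00 = 53.29 mol
n/ν → A: 7.657, B: 13.32; A is limiting.
n(D) = (3/3) × 22.97 = 22.97 mol
mass = 22.97 × 180.20 = 4139 g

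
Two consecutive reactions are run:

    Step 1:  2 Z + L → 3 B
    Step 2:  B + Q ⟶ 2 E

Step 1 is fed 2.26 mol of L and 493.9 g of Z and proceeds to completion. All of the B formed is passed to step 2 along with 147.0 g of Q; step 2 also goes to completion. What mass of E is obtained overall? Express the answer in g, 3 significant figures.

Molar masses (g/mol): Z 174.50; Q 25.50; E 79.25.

673 g

Step 1:
n(L) = 2.260 mol
n(Z) = 493.9 / 174.50 = 2.830 mol
n/ν → L: 2.260, Z: 1.415; Z is limiting.
n(B) produced = (3/2) × 2.830 = 4.245 mol
Step 2:
n(B) available = 4.245 mol
n(Q) = 147.0 / 25.50 = 5.765 mol
n/ν → B: 4.245, Q: 5.765; B is limiting.
n(E) = (2/1) × 4.245 = 8.490 mol
mass = 8.490 × 79.25 = 672.8 g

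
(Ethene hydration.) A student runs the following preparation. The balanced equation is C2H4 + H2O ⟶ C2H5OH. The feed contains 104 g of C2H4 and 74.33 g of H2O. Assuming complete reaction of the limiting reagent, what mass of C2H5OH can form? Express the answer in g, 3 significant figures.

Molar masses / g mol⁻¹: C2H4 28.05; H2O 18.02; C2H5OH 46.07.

171 g

n(C2H4) = 104.0 / 28.05 = 3.708 mol
n(H2O) = 74.33 / 18.02 = 4.125 mol
n/ν for C2H4 = 3.708/1 = 3.708
n/ν for H2O = 4.125/1 = 4.125
Smallest n/ν is C2H4 → limiting reagent.
n(C2H5OH) = (1/1) × 3.708 = 3.708 mol
mass = 3.708 × 46.07 = 170.8 g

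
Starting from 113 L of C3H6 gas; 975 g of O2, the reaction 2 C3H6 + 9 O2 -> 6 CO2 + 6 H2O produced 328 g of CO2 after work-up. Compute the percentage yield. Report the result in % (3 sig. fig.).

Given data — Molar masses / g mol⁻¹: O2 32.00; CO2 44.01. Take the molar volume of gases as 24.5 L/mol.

n(C3H6) = 113.0 / 24.5 = 4.612 mol
n(O2) = 975.0 / 32.00 = 30.47 mol
n/ν → C3H6: 2.306, O2: 3.386; C3H6 is limiting.
theoretical n(CO2) = (6/2) × 4.612 = 13.84 mol → 609.1 g
% yield = 328 / 609.1 × 100 = 53.85 %

53.9 %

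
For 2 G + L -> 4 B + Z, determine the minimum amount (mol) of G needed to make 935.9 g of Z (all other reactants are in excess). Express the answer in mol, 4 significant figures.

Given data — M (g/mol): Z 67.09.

n(Z) = 935.9 / 67.09 = 13.95 mol
n(G) = (2/1) × 13.95 = 27.90 mol

27.90 mol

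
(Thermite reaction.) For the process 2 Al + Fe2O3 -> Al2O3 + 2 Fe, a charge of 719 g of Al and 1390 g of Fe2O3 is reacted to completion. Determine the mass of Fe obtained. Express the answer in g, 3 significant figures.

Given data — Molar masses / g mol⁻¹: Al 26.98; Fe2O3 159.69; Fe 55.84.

972 g

n(Al) = 719.0 / 26.98 = 26.65 mol
n(Fe2O3) = 1390 / 159.69 = 8.704 mol
n/ν for Al = 26.65/2 = 13.33
n/ν for Fe2O3 = 8.704/1 = 8.704
Smallest n/ν is Fe2O3 → limiting reagent.
n(Fe) = (2/1) × 8.704 = 17.41 mol
mass = 17.41 × 55.84 = 972.2 g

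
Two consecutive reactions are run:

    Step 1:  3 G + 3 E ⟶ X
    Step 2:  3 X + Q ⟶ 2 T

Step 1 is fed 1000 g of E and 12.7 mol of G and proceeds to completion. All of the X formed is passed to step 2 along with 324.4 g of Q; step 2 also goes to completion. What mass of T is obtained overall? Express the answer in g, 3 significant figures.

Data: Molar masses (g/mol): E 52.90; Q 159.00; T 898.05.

Step 1:
n(E) = 1000 / 52.90 = 18.90 mol
n(G) = 12.70 mol
n/ν for E = 18.90/3 = 6.300
n/ν for G = 12.70/3 = 4.233
Smallest n/ν is G → limiting reagent.
n(X) produced = (1/3) × 12.70 = 4.233 mol
Step 2:
n(X) available = 4.233 mol
n(Q) = 324.4 / 159.00 = 2.040 mol
n/ν for X = 4.233/3 = 1.411
n/ν for Q = 2.040/1 = 2.040
Smallest n/ν is X → limiting reagent.
n(T) = (2/3) × 4.233 = 2.822 mol
mass = 2.822 × 898.05 = 2534 g

2530 g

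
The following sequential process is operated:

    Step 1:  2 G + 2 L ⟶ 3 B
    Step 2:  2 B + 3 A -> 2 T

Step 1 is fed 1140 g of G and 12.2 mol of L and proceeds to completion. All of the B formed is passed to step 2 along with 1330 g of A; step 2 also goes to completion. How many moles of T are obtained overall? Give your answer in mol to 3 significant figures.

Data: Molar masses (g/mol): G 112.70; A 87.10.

10.2 mol

Step 1:
n(G) = 1140 / 112.70 = 10.12 mol
n(L) = 12.20 mol
n/ν → G: 5.060, L: 6.100; G is limiting.
n(B) produced = (3/2) × 10.12 = 15.18 mol
Step 2:
n(B) available = 15.18 mol
n(A) = 1330 / 87.10 = 15.27 mol
n/ν → B: 7.590, A: 5.090; A is limiting.
n(T) = (2/3) × 15.27 = 10.18 mol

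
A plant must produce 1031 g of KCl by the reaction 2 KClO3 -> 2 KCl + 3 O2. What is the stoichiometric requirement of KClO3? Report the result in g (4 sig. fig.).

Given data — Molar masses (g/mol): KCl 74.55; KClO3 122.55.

1695 g

n(KCl) = 1031 / 74.55 = 13.83 mol
n(KClO3) = (2/2) × 13.83 = 13.83 mol
mass = 13.83 × 122.55 = 1695 g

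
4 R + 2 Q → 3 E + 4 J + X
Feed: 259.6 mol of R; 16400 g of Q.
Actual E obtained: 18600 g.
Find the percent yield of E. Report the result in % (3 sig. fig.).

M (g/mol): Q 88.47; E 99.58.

95.9 %

n(R) = 259.6 mol
n(Q) = 16400 / 88.47 = 185.4 mol
n/ν → R: 64.90, Q: 92.70; R is limiting.
theoretical n(E) = (3/4) × 259.6 = 194.7 mol → 19390 g
% yield = 18600 / 19390 × 100 = 95.93 %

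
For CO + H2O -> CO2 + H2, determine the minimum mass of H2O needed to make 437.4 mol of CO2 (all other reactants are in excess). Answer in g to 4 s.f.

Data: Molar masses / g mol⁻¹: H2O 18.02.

n(CO2) = 437.4 mol
n(H2O) = (1/1) × 437.4 = 437.4 mol
mass = 437.4 × 18.02 = 7882 g

7882 g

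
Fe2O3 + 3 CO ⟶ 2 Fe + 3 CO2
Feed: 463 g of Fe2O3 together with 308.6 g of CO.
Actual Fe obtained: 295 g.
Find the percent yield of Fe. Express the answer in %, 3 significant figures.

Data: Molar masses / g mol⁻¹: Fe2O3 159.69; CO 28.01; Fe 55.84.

n(Fe2O3) = 463.0 / 159.69 = 2.899 mol
n(CO) = 308.6 / 28.01 = 11.02 mol
n/ν for Fe2O3 = 2.899/1 = 2.899
n/ν for CO = 11.02/3 = 3.673
Smallest n/ν is Fe2O3 → limiting reagent.
theoretical n(Fe) = (2/1) × 2.899 = 5.798 mol → 323.8 g
% yield = 295 / 323.8 × 100 = 91.11 %

91.1 %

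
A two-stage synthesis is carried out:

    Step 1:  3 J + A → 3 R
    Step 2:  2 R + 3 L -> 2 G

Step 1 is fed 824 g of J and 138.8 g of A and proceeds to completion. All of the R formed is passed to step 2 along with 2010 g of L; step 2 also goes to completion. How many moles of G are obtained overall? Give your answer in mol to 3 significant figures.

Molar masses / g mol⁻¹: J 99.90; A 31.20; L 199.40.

6.72 mol

Step 1:
n(J) = 824.0 / 99.90 = 8.248 mol
n(A) = 138.8 / 31.20 = 4.449 mol
n/ν → J: 2.749, A: 4.449; J is limiting.
n(R) produced = (3/3) × 8.248 = 8.248 mol
Step 2:
n(R) available = 8.248 mol
n(L) = 2010 / 199.40 = 10.08 mol
n/ν → R: 4.124, L: 3.360; L is limiting.
n(G) = (2/3) × 10.08 = 6.720 mol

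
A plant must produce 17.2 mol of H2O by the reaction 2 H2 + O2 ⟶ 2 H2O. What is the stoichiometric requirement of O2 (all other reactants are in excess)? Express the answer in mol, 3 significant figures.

8.60 mol

n(H2O) = 17.20 mol
n(O2) = (1/2) × 17.20 = 8.600 mol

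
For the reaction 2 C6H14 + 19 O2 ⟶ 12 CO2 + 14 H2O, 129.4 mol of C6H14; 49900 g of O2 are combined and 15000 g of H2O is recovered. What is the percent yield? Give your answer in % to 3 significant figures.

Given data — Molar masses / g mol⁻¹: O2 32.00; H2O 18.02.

n(C6H14) = 129.4 mol
n(O2) = 49900 / 32.00 = 1559 mol
n/ν → C6H14: 64.70, O2: 82.05; C6H14 is limiting.
theoretical n(H2O) = (14/2) × 129.4 = 905.8 mol → 16320 g
% yield = 15000 / 16320 × 100 = 91.91 %

91.9 %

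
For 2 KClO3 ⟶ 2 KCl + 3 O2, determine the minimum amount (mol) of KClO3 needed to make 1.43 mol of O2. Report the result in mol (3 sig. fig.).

n(O2) = 1.430 mol
n(KClO3) = (2/3) × 1.430 = 0.9533 mol

0.953 mol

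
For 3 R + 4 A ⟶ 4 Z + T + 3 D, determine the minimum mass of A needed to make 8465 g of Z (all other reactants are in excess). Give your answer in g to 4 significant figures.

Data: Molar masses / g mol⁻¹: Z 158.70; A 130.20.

n(Z) = 8465 / 158.70 = 53.34 mol
n(A) = (4/4) × 53.34 = 53.34 mol
mass = 53.34 × 130.20 = 6945 g

6945 g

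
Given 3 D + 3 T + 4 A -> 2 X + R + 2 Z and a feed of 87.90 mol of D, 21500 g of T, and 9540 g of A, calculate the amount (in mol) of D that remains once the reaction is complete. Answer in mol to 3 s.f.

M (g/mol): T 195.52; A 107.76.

n(D) = 87.90 mol
n(T) = 21500 / 195.52 = 110.0 mol
n(A) = 9540 / 107.76 = 88.53 mol
n/ν for D = 87.90/3 = 29.30
n/ν for T = 110.0/3 = 36.67
n/ν for A = 88.53/4 = 22.13
Smallest n/ν is A → limiting reagent.
D consumed = (3/4) × 88.53 = 66.40 mol
D remaining = 87.90 − 66.40 = 21.50 mol

21.5 mol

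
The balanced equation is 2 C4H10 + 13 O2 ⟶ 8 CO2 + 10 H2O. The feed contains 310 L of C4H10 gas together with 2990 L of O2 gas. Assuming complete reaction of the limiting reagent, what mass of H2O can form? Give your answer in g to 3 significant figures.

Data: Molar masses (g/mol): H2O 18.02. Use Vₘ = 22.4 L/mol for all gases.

1250 g

n(C4H10) = 310.0 / 22.4 = 13.84 mol
n(O2) = 2990 / 22.4 = 133.5 mol
n/ν for C4H10 = 13.84/2 = 6.920
n/ν for O2 = 133.5/13 = 10.27
Smallest n/ν is C4H10 → limiting reagent.
n(H2O) = (10/2) × 13.84 = 69.20 mol
mass = 69.20 × 18.02 = 1247 g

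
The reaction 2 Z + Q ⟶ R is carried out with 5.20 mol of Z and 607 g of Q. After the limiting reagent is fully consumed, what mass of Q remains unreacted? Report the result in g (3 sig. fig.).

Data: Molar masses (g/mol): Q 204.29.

n(Z) = 5.200 mol
n(Q) = 607.0 / 204.29 = 2.971 mol
n/ν for Z = 5.200/2 = 2.600
n/ν for Q = 2.971/1 = 2.971
Smallest n/ν is Z → limiting reagent.
Q consumed = (1/2) × 5.200 = 2.600 mol
Q remaining = 2.971 − 2.600 = 0.3710 mol
mass = 0.3710 × 204.29 = 75.79 g

75.8 g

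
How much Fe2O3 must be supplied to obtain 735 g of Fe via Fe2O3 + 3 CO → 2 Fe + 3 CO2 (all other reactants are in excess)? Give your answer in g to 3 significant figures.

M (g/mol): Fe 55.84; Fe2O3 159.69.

1050 g

n(Fe) = 735 / 55.84 = 13.16 mol
n(Fe2O3) = (1/2) × 13.16 = 6.580 mol
mass = 6.580 × 159.69 = 1051 g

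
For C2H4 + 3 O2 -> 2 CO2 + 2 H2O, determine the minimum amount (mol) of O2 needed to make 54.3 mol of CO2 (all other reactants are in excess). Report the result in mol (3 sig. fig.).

n(CO2) = 54.30 mol
n(O2) = (3/2) × 54.30 = 81.45 mol

81.5 mol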